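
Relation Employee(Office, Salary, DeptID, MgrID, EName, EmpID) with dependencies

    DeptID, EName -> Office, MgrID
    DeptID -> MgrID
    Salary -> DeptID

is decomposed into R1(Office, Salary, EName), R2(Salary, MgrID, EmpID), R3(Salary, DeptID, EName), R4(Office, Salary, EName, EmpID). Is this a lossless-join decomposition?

Chase test. Columns are Office, Salary, DeptID, MgrID, EName, EmpID; row i has aⱼ where attribute j ∈ Ri, else bᵢⱼ.
Initial tableau (one row per fragment):
  row 1: a1 a2 b13 b14 a5 b16
  row 2: b21 a2 b23 a4 b25 a6
  row 3: b31 a2 a3 b34 a5 b36
  row 4: a1 a2 b43 b44 a5 a6
Rows 1 and 2 agree on Salary; apply Salary→DeptID and equate their DeptID entries.
Rows 1 and 3 agree on Salary; apply Salary→DeptID and equate their DeptID entries.
Rows 1 and 4 agree on Salary; apply Salary→DeptID and equate their DeptID entries.
Rows 1 and 3 agree on DeptID, EName; apply DeptID, EName→Office, MgrID and equate their Office, MgrID entries.
Rows 1 and 4 agree on DeptID, EName; apply DeptID, EName→Office, MgrID and equate their Office, MgrID entries.
Rows 1 and 2 agree on DeptID; apply DeptID→MgrID and equate their MgrID entries.
Row 4 is now all distinguished symbols — the join is lossless.

Yes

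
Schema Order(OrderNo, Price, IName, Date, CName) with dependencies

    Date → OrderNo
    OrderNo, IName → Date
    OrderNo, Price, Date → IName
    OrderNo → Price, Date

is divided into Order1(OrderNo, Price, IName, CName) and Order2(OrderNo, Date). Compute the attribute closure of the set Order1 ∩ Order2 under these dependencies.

Order1 ∩ Order2 = {OrderNo}.
OrderNo → Price, Date applies, adding Price, Date
OrderNo, Price, Date → IName applies, adding IName
Closure: {OrderNo, Price, IName, Date}.

OrderNo, Price, IName, Date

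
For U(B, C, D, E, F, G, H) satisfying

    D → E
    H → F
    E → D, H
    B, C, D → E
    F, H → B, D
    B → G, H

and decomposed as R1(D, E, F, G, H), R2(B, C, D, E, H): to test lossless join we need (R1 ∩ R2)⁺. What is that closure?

R1 ∩ R2 = {D, E, H}.
H → F applies, adding F
F, H → B, D applies, adding B
B → G, H applies, adding G
Closure: {B, D, E, F, G, H}.

B, D, E, F, G, H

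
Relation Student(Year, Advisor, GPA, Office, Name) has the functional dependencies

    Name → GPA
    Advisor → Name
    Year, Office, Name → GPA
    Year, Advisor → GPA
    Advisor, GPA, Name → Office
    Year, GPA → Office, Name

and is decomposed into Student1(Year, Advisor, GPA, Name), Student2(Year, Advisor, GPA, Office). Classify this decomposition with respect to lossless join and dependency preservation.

lossless and dependency-preserving

Lossless test: (Year, Advisor, GPA)⁺ = {Year, Advisor, GPA, Office, Name}, which contains all of one fragment — lossless.
Dependency preservation: Year, Office, Name → GPA; Advisor, GPA, Name → Office; Year, GPA → Office, Name are not contained in any single fragment, but the restricted closure of each left-hand side across the fragments still reaches the right-hand side; the remaining FDs each lie inside some fragment. All dependencies are preserved.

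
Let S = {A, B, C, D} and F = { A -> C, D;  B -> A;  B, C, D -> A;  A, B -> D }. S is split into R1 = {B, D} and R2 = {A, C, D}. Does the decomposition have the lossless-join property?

No

Common attributes: R1 ∩ R2 = {D}.
No dependency enlarges {D}, so (D)⁺ = {D}.
The closure contains neither all of R1 = {B, D} nor all of R2 = {A, C, D}, so the common attributes are not a superkey of either fragment. The join is lossy.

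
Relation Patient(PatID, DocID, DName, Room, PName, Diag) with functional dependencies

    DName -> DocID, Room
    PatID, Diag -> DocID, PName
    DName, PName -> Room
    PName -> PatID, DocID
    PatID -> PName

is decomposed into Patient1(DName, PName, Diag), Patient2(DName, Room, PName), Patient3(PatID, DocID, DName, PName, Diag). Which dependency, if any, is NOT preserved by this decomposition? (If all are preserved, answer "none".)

DName → DocID, Room: restricted closure across fragments reaches DocID, Room.
PatID, Diag → DocID, PName lies within Patient3.
DName, PName → Room lies within Patient2.
PName → PatID, DocID lies within Patient3.
PatID → PName lies within Patient3.
Every dependency is enforceable on the fragments, so the decomposition is dependency-preserving.

none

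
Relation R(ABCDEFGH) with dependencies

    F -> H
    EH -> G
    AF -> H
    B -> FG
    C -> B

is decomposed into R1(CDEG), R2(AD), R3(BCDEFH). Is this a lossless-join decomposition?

Chase test. Columns are ABCDEFGH; row i has aⱼ where attribute j ∈ Ri, else bᵢⱼ.
Initial tableau (one row per fragment):
  row 1: b11 b12 a3 a4 a5 b16 a7 b18
  row 2: a1 b22 b23 a4 b25 b26 b27 b28
  row 3: b31 a2 a3 a4 a5 a6 b37 a8
Rows 1 and 3 agree on C; apply C→B and equate their B entries.
Rows 1 and 3 agree on B; apply B→FG and equate their FG entries.
Rows 1 and 3 agree on F; apply F→H and equate their H entries.
No row becomes fully distinguished — the join is lossy.

No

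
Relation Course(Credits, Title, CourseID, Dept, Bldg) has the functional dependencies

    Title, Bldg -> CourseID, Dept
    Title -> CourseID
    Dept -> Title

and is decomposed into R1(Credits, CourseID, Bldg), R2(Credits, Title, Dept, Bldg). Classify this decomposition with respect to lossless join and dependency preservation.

Lossless test: (Credits, Bldg)⁺ = {Credits, Bldg}, which is a superkey of neither fragment — lossy.
Dependency preservation: the restricted closure of {Title, Bldg} across the fragments never reaches {CourseID, Dept}, so Title, Bldg → CourseID, Dept cannot be enforced without a join — not preserved.

lossy and not dependency-preserving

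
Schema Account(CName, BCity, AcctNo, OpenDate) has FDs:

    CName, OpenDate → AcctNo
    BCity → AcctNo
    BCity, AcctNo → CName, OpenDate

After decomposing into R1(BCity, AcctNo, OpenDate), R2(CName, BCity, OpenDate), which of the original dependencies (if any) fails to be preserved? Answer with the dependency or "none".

CName, OpenDate → AcctNo

Check CName, OpenDate → AcctNo: no single fragment contains all of {CName, AcctNo, OpenDate}, and the restricted closure of {CName, OpenDate} across the fragments never reaches {AcctNo}.
BCity → AcctNo is preserved.
BCity, AcctNo → CName, OpenDate is preserved.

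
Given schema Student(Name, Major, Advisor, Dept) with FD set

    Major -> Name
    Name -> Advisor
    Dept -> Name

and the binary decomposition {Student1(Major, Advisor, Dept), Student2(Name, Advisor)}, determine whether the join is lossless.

No

Common attributes: Student1 ∩ Student2 = {Advisor}.
No dependency enlarges {Advisor}, so (Advisor)⁺ = {Advisor}.
The closure contains neither all of Student1 = {Major, Advisor, Dept} nor all of Student2 = {Name, Advisor}, so the common attributes are not a superkey of either fragment. The join is lossy.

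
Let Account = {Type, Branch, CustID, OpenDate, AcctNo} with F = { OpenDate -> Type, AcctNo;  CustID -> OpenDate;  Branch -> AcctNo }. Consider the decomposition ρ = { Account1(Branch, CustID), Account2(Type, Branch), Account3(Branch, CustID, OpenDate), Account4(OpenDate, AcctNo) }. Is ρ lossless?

No

Chase test. Columns are Type, Branch, CustID, OpenDate, AcctNo; row i has aⱼ where attribute j ∈ Accounti, else bᵢⱼ.
Initial tableau (one row per fragment):
  row 1: b11 a2 a3 b14 b15
  row 2: a1 a2 b23 b24 b25
  row 3: b31 a2 a3 a4 b35
  row 4: b41 b42 b43 a4 a5
Rows 3 and 4 agree on OpenDate; apply OpenDate→Type, AcctNo and equate their Type, AcctNo entries.
Rows 1 and 3 agree on CustID; apply CustID→OpenDate and equate their OpenDate entries.
Rows 1 and 2 agree on Branch; apply Branch→AcctNo and equate their AcctNo entries.
Rows 1 and 3 agree on Branch; apply Branch→AcctNo and equate their AcctNo entries.
Rows 1 and 3 agree on OpenDate; apply OpenDate→Type, AcctNo and equate their Type, AcctNo entries.
No row becomes fully distinguished — the join is lossy.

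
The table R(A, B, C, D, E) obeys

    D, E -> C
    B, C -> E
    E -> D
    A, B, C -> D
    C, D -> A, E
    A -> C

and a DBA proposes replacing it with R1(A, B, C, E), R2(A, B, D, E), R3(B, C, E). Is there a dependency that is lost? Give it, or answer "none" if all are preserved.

Check C, D → A, E: no single fragment contains all of {A, C, D, E}, and the restricted closure of {C, D} across the fragments never reaches {A, E}.
D, E → C is preserved.
B, C → E is preserved.
E → D is preserved.
A, B, C → D is preserved.
A → C is preserved.

C, D -> A, E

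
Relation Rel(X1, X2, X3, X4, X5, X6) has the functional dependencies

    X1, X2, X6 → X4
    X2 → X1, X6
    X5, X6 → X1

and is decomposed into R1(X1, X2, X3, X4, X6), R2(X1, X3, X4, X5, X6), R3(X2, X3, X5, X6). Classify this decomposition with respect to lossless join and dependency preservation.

lossless and dependency-preserving

Lossless test (chase): Rows 1 and 3 agree on X2; apply X2→X1, X6 and equate their X1, X6 entries. Rows 1 and 3 agree on X1, X2, X6; apply X1, X2, X6→X4 and equate their X4 entries. Row 3 is now all distinguished symbols — the join is lossless.
Dependency preservation: every FD's attributes lie within a single fragment, so each can be enforced locally — preserved.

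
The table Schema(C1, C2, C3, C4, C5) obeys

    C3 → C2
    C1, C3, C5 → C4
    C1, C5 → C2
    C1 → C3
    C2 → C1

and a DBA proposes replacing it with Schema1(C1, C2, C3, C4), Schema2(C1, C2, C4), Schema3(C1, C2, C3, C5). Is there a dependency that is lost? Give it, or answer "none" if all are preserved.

Check C1, C3, C5 → C4: no single fragment contains all of {C1, C3, C4, C5}, and the restricted closure of {C1, C3, C5} across the fragments never reaches {C4}.
C3 → C2 is preserved.
C1, C5 → C2 is preserved.
C1 → C3 is preserved.
C2 → C1 is preserved.

C1, C3, C5 → C4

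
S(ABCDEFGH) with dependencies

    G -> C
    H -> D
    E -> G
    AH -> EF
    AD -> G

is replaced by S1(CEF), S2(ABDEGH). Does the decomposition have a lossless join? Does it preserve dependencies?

lossy and not dependency-preserving

Lossless test: (E)⁺ = {CEG}, which is a superkey of neither fragment — lossy.
Dependency preservation: the restricted closure of {G} across the fragments never reaches {C}, so G → C cannot be enforced without a join — not preserved.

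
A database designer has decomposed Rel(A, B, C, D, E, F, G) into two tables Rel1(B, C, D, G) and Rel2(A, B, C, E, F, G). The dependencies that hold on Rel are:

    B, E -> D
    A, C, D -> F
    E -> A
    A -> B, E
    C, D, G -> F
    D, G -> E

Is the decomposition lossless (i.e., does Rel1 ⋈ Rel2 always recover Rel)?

No

Common attributes: Rel1 ∩ Rel2 = {B, C, G}.
No dependency enlarges {B, C, G}, so (B, C, G)⁺ = {B, C, G}.
The closure contains neither all of Rel1 = {B, C, D, G} nor all of Rel2 = {A, B, C, E, F, G}, so the common attributes are not a superkey of either fragment. The join is lossy.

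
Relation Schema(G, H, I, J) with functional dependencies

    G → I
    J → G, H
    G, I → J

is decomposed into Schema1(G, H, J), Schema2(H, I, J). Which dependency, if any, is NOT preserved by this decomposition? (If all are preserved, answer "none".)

G → I: restricted closure across fragments reaches I.
J → G, H lies within Schema1.
G, I → J: restricted closure across fragments reaches J.
Every dependency is enforceable on the fragments, so the decomposition is dependency-preserving.

none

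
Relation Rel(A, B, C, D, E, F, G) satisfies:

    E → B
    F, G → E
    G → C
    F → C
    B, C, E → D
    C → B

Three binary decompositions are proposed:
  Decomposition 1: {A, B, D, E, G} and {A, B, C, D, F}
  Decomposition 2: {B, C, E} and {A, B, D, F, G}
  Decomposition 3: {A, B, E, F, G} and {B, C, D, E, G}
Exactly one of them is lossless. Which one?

Decomposition 3

Decomposition 1: common = {A, B, D}, closure = {A, B, D} → lossy.
Decomposition 2: common = {B}, closure = {B} → lossy.
Decomposition 3: common = {B, E, G}, closure = {B, C, D, E, G} → lossless.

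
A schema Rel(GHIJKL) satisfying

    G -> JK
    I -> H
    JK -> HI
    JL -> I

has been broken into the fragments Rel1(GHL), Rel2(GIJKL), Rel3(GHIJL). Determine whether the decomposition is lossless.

Chase test. Columns are GHIJKL; row i has aⱼ where attribute j ∈ Reli, else bᵢⱼ.
Initial tableau (one row per fragment):
  row 1: a1 a2 b13 b14 b15 a6
  row 2: a1 b22 a3 a4 a5 a6
  row 3: a1 a2 a3 a4 b35 a6
Rows 1 and 2 agree on G; apply G→JK and equate their JK entries.
Rows 1 and 3 agree on G; apply G→JK and equate their JK entries.
Rows 2 and 3 agree on I; apply I→H and equate their H entries.
Rows 1 and 2 agree on JK; apply JK→HI and equate their HI entries.
Row 1 is now all distinguished symbols — the join is lossless.

Yes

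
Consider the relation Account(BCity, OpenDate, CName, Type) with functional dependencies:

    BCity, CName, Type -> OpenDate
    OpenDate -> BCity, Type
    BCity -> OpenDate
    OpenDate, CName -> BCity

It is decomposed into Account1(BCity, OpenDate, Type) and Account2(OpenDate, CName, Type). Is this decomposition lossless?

Yes

Common attributes: Account1 ∩ Account2 = {OpenDate, Type}.
Closure of {OpenDate, Type}: OpenDate → BCity, Type applies, adding BCity. So (OpenDate, Type)⁺ = {BCity, OpenDate, Type}.
This closure contains every attribute of Account1, so Account1 ∩ Account2 → Account1. The join is lossless.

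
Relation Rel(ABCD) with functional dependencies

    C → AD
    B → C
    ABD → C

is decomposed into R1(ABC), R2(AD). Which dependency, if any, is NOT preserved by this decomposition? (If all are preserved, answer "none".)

Check C → AD: no single fragment contains all of {ACD}, and the restricted closure of {C} across the fragments never reaches {AD}.
B → C is preserved.
ABD → C is preserved.

C → AD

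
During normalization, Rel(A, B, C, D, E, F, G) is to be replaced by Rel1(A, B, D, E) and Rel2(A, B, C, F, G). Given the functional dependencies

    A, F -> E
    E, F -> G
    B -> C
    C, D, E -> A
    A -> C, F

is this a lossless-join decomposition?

Common attributes: Rel1 ∩ Rel2 = {A, B}.
Closure of {A, B}: B → C applies, adding C; A → C, F applies, adding F; A, F → E applies, adding E; E, F → G applies, adding G. So (A, B)⁺ = {A, B, C, E, F, G}.
This closure contains every attribute of Rel2, so Rel1 ∩ Rel2 → Rel2. The join is lossless.

Yes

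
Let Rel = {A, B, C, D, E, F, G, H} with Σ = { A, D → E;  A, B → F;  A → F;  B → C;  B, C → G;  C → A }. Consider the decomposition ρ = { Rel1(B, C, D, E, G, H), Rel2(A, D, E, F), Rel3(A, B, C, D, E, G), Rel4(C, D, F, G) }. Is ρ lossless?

Yes

Chase test. Columns are A, B, C, D, E, F, G, H; row i has aⱼ where attribute j ∈ Reli, else bᵢⱼ.
Initial tableau (one row per fragment):
  row 1: b11 a2 a3 a4 a5 b16 a7 a8
  row 2: a1 b22 b23 a4 a5 a6 b27 b28
  row 3: a1 a2 a3 a4 a5 b36 a7 b38
  row 4: b41 b42 a3 a4 b45 a6 a7 b48
Rows 2 and 3 agree on A; apply A→F and equate their F entries.
Rows 1 and 3 agree on C; apply C→A and equate their A entries.
Rows 1 and 4 agree on C; apply C→A and equate their A entries.
Rows 1 and 4 agree on A, D; apply A, D→E and equate their E entries.
Rows 1 and 3 agree on A, B; apply A, B→F and equate their F entries.
Row 1 is now all distinguished symbols — the join is lossless.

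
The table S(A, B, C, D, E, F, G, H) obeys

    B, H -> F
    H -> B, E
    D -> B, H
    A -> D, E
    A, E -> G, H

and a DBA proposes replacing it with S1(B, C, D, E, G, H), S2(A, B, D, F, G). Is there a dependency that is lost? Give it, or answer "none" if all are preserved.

B, H -> F

Check B, H → F: no single fragment contains all of {B, F, H}, and the restricted closure of {B, H} across the fragments never reaches {F}.
H → B, E is preserved.
D → B, H is preserved.
A → D, E is preserved.
A, E → G, H is preserved.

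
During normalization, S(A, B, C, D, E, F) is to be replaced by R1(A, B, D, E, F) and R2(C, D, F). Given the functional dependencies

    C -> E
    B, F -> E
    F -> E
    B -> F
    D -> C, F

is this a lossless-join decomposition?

Common attributes: R1 ∩ R2 = {D, F}.
Closure of {D, F}: F → E applies, adding E; D → C, F applies, adding C. So (D, F)⁺ = {C, D, E, F}.
This closure contains every attribute of R2, so R1 ∩ R2 → R2. The join is lossless.

Yes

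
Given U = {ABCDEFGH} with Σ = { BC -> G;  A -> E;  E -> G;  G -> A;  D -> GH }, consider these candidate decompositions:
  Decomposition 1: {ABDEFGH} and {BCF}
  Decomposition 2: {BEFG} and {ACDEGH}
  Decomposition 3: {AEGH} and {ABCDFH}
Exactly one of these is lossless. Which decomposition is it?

Decomposition 3

Decomposition 1: common = {BF}, closure = {BF} → lossy.
Decomposition 2: common = {EG}, closure = {AEG} → lossy.
Decomposition 3: common = {AH}, closure = {AEGH} → lossless.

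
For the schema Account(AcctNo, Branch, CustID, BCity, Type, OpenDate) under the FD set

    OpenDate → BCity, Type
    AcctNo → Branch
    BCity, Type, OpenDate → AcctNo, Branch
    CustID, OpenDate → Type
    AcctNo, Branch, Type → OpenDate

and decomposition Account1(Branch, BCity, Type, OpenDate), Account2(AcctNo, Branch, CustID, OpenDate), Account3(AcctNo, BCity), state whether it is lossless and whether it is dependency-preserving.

Lossless test (chase): Rows 1 and 2 agree on OpenDate; apply OpenDate→BCity, Type and equate their BCity, Type entries. Rows 2 and 3 agree on AcctNo; apply AcctNo→Branch and equate their Branch entries. Rows 1 and 2 agree on BCity, Type, OpenDate; apply BCity, Type, OpenDate→AcctNo, Branch and equate their AcctNo, Branch entries. Row 2 is now all distinguished symbols — the join is lossless.
Dependency preservation: the restricted closure of {AcctNo, Branch, Type} across the fragments never reaches {OpenDate}, so AcctNo, Branch, Type → OpenDate cannot be enforced without a join — not preserved.

lossless but not dependency-preserving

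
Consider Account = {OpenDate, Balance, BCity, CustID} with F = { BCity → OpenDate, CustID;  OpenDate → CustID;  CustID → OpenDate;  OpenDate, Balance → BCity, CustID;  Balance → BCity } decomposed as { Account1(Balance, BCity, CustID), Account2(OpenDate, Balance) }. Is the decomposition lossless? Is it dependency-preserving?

Lossless test: (Balance)⁺ = {OpenDate, Balance, BCity, CustID}, which contains all of one fragment — lossless.
Dependency preservation: the restricted closure of {BCity} across the fragments never reaches {OpenDate, CustID}, so BCity → OpenDate, CustID cannot be enforced without a join — not preserved.

lossless but not dependency-preserving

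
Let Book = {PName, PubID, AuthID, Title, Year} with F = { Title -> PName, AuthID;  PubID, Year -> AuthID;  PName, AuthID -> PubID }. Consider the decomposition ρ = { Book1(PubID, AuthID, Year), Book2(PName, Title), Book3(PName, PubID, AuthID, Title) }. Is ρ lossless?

Chase test. Columns are PName, PubID, AuthID, Title, Year; row i has aⱼ where attribute j ∈ Booki, else bᵢⱼ.
Initial tableau (one row per fragment):
  row 1: b11 a2 a3 b14 a5
  row 2: a1 b22 b23 a4 b25
  row 3: a1 a2 a3 a4 b35
Rows 2 and 3 agree on Title; apply Title→PName, AuthID and equate their PName, AuthID entries.
Rows 2 and 3 agree on PName, AuthID; apply PName, AuthID→PubID and equate their PubID entries.
No row becomes fully distinguished — the join is lossy.

No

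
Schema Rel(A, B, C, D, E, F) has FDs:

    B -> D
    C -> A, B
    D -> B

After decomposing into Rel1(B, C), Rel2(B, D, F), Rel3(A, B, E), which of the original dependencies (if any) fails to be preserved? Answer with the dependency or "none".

C -> A, B

Check C → A, B: no single fragment contains all of {A, B, C}, and the restricted closure of {C} across the fragments never reaches {A, B}.
B → D is preserved.
D → B is preserved.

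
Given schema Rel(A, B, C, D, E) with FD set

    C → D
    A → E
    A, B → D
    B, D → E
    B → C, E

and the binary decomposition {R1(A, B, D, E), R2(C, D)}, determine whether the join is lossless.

Common attributes: R1 ∩ R2 = {D}.
No dependency enlarges {D}, so (D)⁺ = {D}.
The closure contains neither all of R1 = {A, B, D, E} nor all of R2 = {C, D}, so the common attributes are not a superkey of either fragment. The join is lossy.

No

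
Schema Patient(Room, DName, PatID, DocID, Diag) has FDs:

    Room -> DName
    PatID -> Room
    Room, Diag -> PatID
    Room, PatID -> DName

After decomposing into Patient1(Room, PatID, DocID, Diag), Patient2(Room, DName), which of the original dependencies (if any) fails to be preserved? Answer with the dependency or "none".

Room → DName lies within Patient2.
PatID → Room lies within Patient1.
Room, Diag → PatID lies within Patient1.
Room, PatID → DName: restricted closure across fragments reaches DName.
Every dependency is enforceable on the fragments, so the decomposition is dependency-preserving.

none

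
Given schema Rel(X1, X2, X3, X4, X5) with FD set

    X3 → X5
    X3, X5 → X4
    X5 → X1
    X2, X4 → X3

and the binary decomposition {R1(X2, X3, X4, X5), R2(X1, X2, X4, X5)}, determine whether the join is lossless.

Common attributes: R1 ∩ R2 = {X2, X4, X5}.
Closure of {X2, X4, X5}: X5 → X1 applies, adding X1; X2, X4 → X3 applies, adding X3. So (X2, X4, X5)⁺ = {X1, X2, X3, X4, X5}.
This closure contains every attribute of R1, so R1 ∩ R2 → R1. The join is lossless.

Yes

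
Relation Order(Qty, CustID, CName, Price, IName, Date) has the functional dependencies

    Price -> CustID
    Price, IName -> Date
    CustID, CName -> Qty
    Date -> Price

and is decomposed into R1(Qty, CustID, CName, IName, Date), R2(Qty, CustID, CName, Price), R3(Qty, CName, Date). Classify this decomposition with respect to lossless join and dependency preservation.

lossy and not dependency-preserving

Lossless test (chase): Rows 1 and 3 agree on Date; apply Date→Price and equate their Price entries. Rows 1 and 3 agree on Price; apply Price→CustID and equate their CustID entries. No row becomes fully distinguished — the join is lossy.
Dependency preservation: the restricted closure of {Price, IName} across the fragments never reaches {Date}, so Price, IName → Date cannot be enforced without a join — not preserved.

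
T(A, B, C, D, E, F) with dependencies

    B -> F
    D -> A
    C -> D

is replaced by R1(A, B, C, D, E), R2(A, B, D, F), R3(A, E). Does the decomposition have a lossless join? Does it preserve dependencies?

Lossless test (chase): Rows 1 and 2 agree on B; apply B→F and equate their F entries. Row 1 is now all distinguished symbols — the join is lossless.
Dependency preservation: every FD's attributes lie within a single fragment, so each can be enforced locally — preserved.

lossless and dependency-preserving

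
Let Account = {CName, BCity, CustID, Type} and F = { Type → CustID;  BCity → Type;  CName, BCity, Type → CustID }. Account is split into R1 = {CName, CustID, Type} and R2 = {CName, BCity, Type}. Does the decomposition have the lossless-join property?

Yes

Common attributes: R1 ∩ R2 = {CName, Type}.
Closure of {CName, Type}: Type → CustID applies, adding CustID. So (CName, Type)⁺ = {CName, CustID, Type}.
This closure contains every attribute of R1, so R1 ∩ R2 → R1. The join is lossless.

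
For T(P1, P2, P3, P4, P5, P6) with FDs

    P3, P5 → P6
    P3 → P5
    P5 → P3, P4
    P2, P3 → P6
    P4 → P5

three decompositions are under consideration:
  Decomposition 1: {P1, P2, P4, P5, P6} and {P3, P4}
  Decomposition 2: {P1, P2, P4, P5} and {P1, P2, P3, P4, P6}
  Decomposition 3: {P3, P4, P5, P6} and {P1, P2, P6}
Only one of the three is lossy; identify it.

Decomposition 3

Decomposition 1: common = {P4}, closure = {P3, P4, P5, P6} → lossless.
Decomposition 2: common = {P1, P2, P4}, closure = {P1, P2, P3, P4, P5, P6} → lossless.
Decomposition 3: common = {P6}, closure = {P6} → lossy.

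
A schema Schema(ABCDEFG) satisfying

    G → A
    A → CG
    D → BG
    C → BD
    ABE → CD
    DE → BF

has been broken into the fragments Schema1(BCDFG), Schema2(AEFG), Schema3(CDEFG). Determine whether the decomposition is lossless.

Chase test. Columns are ABCDEFG; row i has aⱼ where attribute j ∈ Schemai, else bᵢⱼ.
Initial tableau (one row per fragment):
  row 1: b11 a2 a3 a4 b15 a6 a7
  row 2: a1 b22 b23 b24 a5 a6 a7
  row 3: b31 b32 a3 a4 a5 a6 a7
Rows 1 and 2 agree on G; apply G→A and equate their A entries.
Rows 1 and 3 agree on G; apply G→A and equate their A entries.
Rows 1 and 2 agree on A; apply A→CG and equate their CG entries.
Rows 1 and 3 agree on D; apply D→BG and equate their BG entries.
Rows 1 and 2 agree on C; apply C→BD and equate their BD entries.
Row 2 is now all distinguished symbols — the join is lossless.

Yes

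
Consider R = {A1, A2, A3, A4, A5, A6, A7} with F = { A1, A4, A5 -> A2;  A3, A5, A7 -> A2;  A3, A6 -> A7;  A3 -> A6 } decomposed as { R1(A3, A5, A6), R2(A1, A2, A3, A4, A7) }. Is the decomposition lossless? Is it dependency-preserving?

lossy and not dependency-preserving

Lossless test: (A3)⁺ = {A3, A6, A7}, which is a superkey of neither fragment — lossy.
Dependency preservation: the restricted closure of {A1, A4, A5} across the fragments never reaches {A2}, so A1, A4, A5 → A2 cannot be enforced without a join — not preserved.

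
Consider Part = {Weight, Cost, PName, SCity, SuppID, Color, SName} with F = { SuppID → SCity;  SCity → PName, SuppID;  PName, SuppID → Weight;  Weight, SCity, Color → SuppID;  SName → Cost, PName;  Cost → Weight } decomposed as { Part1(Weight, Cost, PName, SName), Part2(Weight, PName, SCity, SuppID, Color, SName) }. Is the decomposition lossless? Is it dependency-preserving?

lossless and dependency-preserving

Lossless test: (Weight, PName, SName)⁺ = {Weight, Cost, PName, SName}, which contains all of one fragment — lossless.
Dependency preservation: every FD's attributes lie within a single fragment, so each can be enforced locally — preserved.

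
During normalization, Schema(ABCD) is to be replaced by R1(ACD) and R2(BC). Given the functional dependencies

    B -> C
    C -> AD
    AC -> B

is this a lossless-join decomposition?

Common attributes: R1 ∩ R2 = {C}.
Closure of {C}: C → AD applies, adding AD; AC → B applies, adding B. So (C)⁺ = {ABCD}.
This closure contains every attribute of R1, so R1 ∩ R2 → R1. The join is lossless.

Yes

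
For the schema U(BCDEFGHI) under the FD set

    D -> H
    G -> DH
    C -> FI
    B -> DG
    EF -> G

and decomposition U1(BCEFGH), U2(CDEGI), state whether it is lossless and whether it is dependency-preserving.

Lossless test: (CEG)⁺ = {CDEFGHI}, which contains all of one fragment — lossless.
Dependency preservation: the restricted closure of {D} across the fragments never reaches {H}, so D → H cannot be enforced without a join — not preserved.

lossless but not dependency-preserving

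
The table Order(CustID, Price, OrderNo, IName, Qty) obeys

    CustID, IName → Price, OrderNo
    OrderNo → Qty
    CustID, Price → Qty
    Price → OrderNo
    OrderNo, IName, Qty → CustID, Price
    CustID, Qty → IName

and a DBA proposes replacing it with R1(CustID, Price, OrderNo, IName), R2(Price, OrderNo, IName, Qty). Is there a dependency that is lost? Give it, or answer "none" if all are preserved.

CustID, Qty → IName

Check CustID, Qty → IName: no single fragment contains all of {CustID, IName, Qty}, and the restricted closure of {CustID, Qty} across the fragments never reaches {IName}.
CustID, IName → Price, OrderNo is preserved.
OrderNo → Qty is preserved.
CustID, Price → Qty is preserved.
Price → OrderNo is preserved.
OrderNo, IName, Qty → CustID, Price is preserved.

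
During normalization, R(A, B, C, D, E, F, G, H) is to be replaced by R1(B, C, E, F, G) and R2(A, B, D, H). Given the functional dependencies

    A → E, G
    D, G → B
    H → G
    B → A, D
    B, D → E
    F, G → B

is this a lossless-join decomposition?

No

Common attributes: R1 ∩ R2 = {B}.
Closure of {B}: B → A, D applies, adding A, D; B, D → E applies, adding E; A → E, G applies, adding G. So (B)⁺ = {A, B, D, E, G}.
The closure contains neither all of R1 = {B, C, E, F, G} nor all of R2 = {A, B, D, H}, so the common attributes are not a superkey of either fragment. The join is lossy.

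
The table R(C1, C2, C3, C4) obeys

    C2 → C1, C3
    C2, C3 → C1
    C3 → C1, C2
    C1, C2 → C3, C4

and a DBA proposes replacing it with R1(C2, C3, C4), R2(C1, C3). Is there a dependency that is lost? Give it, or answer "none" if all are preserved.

none

C2 → C1, C3: restricted closure across fragments reaches C1, C3.
C2, C3 → C1: restricted closure across fragments reaches C1.
C3 → C1, C2: restricted closure across fragments reaches C1, C2.
C1, C2 → C3, C4: restricted closure across fragments reaches C3, C4.
Every dependency is enforceable on the fragments, so the decomposition is dependency-preserving.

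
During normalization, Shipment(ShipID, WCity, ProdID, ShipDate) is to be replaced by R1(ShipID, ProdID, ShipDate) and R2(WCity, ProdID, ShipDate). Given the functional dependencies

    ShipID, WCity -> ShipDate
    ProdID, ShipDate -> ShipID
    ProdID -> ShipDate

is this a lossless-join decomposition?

Common attributes: R1 ∩ R2 = {ProdID, ShipDate}.
Closure of {ProdID, ShipDate}: ProdID, ShipDate → ShipID applies, adding ShipID. So (ProdID, ShipDate)⁺ = {ShipID, ProdID, ShipDate}.
This closure contains every attribute of R1, so R1 ∩ R2 → R1. The join is lossless.

Yes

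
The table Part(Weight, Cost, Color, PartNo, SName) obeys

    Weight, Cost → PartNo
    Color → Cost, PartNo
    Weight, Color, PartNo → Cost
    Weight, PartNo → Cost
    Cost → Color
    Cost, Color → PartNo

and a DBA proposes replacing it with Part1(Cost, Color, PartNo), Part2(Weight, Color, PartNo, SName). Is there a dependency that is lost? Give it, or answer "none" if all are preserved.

Weight, Cost → PartNo: restricted closure across fragments reaches PartNo.
Color → Cost, PartNo lies within Part1.
Weight, Color, PartNo → Cost: restricted closure across fragments reaches Cost.
Weight, PartNo → Cost: restricted closure across fragments reaches Cost.
Cost → Color lies within Part1.
Cost, Color → PartNo lies within Part1.
Every dependency is enforceable on the fragments, so the decomposition is dependency-preserving.

none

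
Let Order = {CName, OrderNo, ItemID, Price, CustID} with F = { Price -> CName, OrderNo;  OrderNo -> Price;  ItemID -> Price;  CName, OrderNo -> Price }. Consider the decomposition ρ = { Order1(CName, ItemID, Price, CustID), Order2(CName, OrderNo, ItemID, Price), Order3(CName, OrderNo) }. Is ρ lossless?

Yes

Chase test. Columns are CName, OrderNo, ItemID, Price, CustID; row i has aⱼ where attribute j ∈ Orderi, else bᵢⱼ.
Initial tableau (one row per fragment):
  row 1: a1 b12 a3 a4 a5
  row 2: a1 a2 a3 a4 b25
  row 3: a1 a2 b33 b34 b35
Rows 1 and 2 agree on Price; apply Price→CName, OrderNo and equate their CName, OrderNo entries.
Rows 1 and 3 agree on OrderNo; apply OrderNo→Price and equate their Price entries.
Row 1 is now all distinguished symbols — the join is lossless.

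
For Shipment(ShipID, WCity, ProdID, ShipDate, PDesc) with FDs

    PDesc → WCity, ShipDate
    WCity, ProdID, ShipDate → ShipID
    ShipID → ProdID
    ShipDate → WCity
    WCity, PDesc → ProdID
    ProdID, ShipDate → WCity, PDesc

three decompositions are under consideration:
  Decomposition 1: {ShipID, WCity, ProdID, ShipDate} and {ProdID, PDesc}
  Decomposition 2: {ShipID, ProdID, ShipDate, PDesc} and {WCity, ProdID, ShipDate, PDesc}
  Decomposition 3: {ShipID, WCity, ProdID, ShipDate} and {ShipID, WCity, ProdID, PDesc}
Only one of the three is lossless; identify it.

Decomposition 1: common = {ProdID}, closure = {ProdID} → lossy.
Decomposition 2: common = {ProdID, ShipDate, PDesc}, closure = {ShipID, WCity, ProdID, ShipDate, PDesc} → lossless.
Decomposition 3: common = {ShipID, WCity, ProdID}, closure = {ShipID, WCity, ProdID} → lossy.

Decomposition 2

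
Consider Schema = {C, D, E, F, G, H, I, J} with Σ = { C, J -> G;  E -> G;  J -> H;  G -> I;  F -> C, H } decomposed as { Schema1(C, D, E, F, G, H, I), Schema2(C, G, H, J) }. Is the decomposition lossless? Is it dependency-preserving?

Lossless test: (C, G, H)⁺ = {C, G, H, I}, which is a superkey of neither fragment — lossy.
Dependency preservation: every FD's attributes lie within a single fragment, so each can be enforced locally — preserved.

lossy but dependency-preserving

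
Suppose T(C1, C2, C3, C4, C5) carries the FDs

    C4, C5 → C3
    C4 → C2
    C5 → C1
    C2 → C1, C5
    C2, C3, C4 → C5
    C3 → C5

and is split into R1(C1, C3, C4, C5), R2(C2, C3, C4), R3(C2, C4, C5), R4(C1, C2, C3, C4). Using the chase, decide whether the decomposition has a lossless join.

Chase test. Columns are C1, C2, C3, C4, C5; row i has aⱼ where attribute j ∈ Ri, else bᵢⱼ.
Initial tableau (one row per fragment):
  row 1: a1 b12 a3 a4 a5
  row 2: b21 a2 a3 a4 b25
  row 3: b31 a2 b33 a4 a5
  row 4: a1 a2 a3 a4 b45
Rows 1 and 3 agree on C4, C5; apply C4, C5→C3 and equate their C3 entries.
Rows 1 and 2 agree on C4; apply C4→C2 and equate their C2 entries.
Rows 1 and 3 agree on C5; apply C5→C1 and equate their C1 entries.
Rows 1 and 2 agree on C2; apply C2→C1, C5 and equate their C1, C5 entries.
Rows 1 and 4 agree on C2; apply C2→C1, C5 and equate their C1, C5 entries.
Row 1 is now all distinguished symbols — the join is lossless.

Yes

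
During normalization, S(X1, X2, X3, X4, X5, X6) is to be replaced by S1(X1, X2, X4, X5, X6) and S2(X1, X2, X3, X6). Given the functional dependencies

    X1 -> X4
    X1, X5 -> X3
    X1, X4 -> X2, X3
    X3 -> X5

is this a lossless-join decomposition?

Yes

Common attributes: S1 ∩ S2 = {X1, X2, X6}.
Closure of {X1, X2, X6}: X1 → X4 applies, adding X4; X1, X4 → X2, X3 applies, adding X3; X3 → X5 applies, adding X5. So (X1, X2, X6)⁺ = {X1, X2, X3, X4, X5, X6}.
This closure contains every attribute of S1, so S1 ∩ S2 → S1. The join is lossless.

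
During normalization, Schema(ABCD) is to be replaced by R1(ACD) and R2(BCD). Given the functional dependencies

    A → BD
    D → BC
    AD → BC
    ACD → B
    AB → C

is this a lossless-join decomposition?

Common attributes: R1 ∩ R2 = {CD}.
Closure of {CD}: D → BC applies, adding B. So (CD)⁺ = {BCD}.
This closure contains every attribute of R2, so R1 ∩ R2 → R2. The join is lossless.

Yes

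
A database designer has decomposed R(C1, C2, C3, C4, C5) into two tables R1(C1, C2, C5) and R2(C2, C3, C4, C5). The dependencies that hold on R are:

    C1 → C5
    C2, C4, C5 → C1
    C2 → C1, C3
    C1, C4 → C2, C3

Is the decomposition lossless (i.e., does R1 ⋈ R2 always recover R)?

Common attributes: R1 ∩ R2 = {C2, C5}.
Closure of {C2, C5}: C2 → C1, C3 applies, adding C1, C3. So (C2, C5)⁺ = {C1, C2, C3, C5}.
This closure contains every attribute of R1, so R1 ∩ R2 → R1. The join is lossless.

Yes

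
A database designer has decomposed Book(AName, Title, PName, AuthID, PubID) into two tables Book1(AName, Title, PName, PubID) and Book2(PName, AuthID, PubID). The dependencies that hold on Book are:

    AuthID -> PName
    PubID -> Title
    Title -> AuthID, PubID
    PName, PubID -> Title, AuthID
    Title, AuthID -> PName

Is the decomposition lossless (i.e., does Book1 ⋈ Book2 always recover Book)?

Common attributes: Book1 ∩ Book2 = {PName, PubID}.
Closure of {PName, PubID}: PubID → Title applies, adding Title; Title → AuthID, PubID applies, adding AuthID. So (PName, PubID)⁺ = {Title, PName, AuthID, PubID}.
This closure contains every attribute of Book2, so Book1 ∩ Book2 → Book2. The join is lossless.

Yes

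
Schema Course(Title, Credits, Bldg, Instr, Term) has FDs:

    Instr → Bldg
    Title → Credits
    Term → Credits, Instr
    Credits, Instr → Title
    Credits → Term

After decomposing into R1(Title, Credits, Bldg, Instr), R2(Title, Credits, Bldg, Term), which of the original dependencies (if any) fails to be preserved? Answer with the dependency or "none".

Instr → Bldg lies within R1.
Title → Credits lies within R1.
Term → Credits, Instr: restricted closure across fragments reaches Credits, Instr.
Credits, Instr → Title lies within R1.
Credits → Term lies within R2.
Every dependency is enforceable on the fragments, so the decomposition is dependency-preserving.

none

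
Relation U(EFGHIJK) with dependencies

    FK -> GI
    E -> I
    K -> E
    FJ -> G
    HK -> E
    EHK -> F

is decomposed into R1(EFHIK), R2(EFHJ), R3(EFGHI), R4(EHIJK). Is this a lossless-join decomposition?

No

Chase test. Columns are EFGHIJK; row i has aⱼ where attribute j ∈ Ri, else bᵢⱼ.
Initial tableau (one row per fragment):
  row 1: a1 a2 b13 a4 a5 b16 a7
  row 2: a1 a2 b23 a4 b25 a6 b27
  row 3: a1 a2 a3 a4 a5 b36 b37
  row 4: a1 b42 b43 a4 a5 a6 a7
Rows 1 and 2 agree on E; apply E→I and equate their I entries.
Rows 1 and 4 agree on EHK; apply EHK→F and equate their F entries.
Rows 1 and 4 agree on FK; apply FK→GI and equate their GI entries.
Rows 2 and 4 agree on FJ; apply FJ→G and equate their G entries.
No row becomes fully distinguished — the join is lossy.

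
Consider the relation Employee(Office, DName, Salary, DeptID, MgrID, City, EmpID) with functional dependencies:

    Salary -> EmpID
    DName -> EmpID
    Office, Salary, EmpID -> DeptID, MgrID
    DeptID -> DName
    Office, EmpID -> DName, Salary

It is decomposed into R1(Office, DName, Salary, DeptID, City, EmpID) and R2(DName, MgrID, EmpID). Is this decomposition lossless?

No

Common attributes: R1 ∩ R2 = {DName, EmpID}.
No dependency enlarges {DName, EmpID}, so (DName, EmpID)⁺ = {DName, EmpID}.
The closure contains neither all of R1 = {Office, DName, Salary, DeptID, City, EmpID} nor all of R2 = {DName, MgrID, EmpID}, so the common attributes are not a superkey of either fragment. The join is lossy.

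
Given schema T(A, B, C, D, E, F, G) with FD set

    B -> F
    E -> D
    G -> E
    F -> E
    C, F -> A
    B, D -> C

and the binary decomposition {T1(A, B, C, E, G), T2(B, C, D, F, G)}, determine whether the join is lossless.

Yes

Common attributes: T1 ∩ T2 = {B, C, G}.
Closure of {B, C, G}: B → F applies, adding F; G → E applies, adding E; C, F → A applies, adding A; E → D applies, adding D. So (B, C, G)⁺ = {A, B, C, D, E, F, G}.
This closure contains every attribute of T1, so T1 ∩ T2 → T1. The join is lossless.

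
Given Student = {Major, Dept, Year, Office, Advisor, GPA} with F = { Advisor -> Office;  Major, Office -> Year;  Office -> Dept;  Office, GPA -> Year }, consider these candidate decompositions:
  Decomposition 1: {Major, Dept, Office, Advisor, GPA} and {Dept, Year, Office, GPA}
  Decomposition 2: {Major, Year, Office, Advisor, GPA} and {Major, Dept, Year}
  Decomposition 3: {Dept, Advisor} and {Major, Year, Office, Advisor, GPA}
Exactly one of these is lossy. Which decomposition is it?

Decomposition 2

Decomposition 1: common = {Dept, Office, GPA}, closure = {Dept, Year, Office, GPA} → lossless.
Decomposition 2: common = {Major, Year}, closure = {Major, Year} → lossy.
Decomposition 3: common = {Advisor}, closure = {Dept, Office, Advisor} → lossless.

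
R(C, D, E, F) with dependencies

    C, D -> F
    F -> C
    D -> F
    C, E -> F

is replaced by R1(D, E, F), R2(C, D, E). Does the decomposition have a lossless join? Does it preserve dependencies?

Lossless test: (D, E)⁺ = {C, D, E, F}, which contains all of one fragment — lossless.
Dependency preservation: the restricted closure of {F} across the fragments never reaches {C}, so F → C cannot be enforced without a join — not preserved.

lossless but not dependency-preserving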